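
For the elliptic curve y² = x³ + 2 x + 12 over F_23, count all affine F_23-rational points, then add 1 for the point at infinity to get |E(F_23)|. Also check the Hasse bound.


Affine points = {(0, 9), (0, 14), (2, 1), (2, 22), (5, 3), (5, 20), (7, 1), (7, 22), (9, 0), (11, 10), (11, 13), (12, 4), (12, 19), (13, 2), (13, 21), (14, 1), (14, 22), (15, 6), (15, 17), (16, 0), (19, 3), (19, 20), (20, 5), (20, 18), (21, 0), (22, 3), (22, 20)}; affine count = 27; |E(F_23)| = 28.

Discriminant check: Δ ∝ 4a³ + 27b² = 4·2³ + 27·12² = 4·8 + 27·144 ≡ 10 (mod 23). Nonzero ⇒ E is nonsingular.
For each x ∈ F_23, compute rhs = x³ + 2·x + 12 mod 23, then count y ∈ F_23 with y² ≡ rhs.
  x = 0: rhs = 12, matching y values: 9, 14 (2 points).
  x = 1: rhs = 15, matching y values: none (0 points).
  x = 2: rhs = 1, matching y values: 1, 22 (2 points).
  x = 3: rhs = 22, matching y values: none (0 points).
  x = 4: rhs = 15, matching y values: none (0 points).
  x = 5: rhs = 9, matching y values: 3, 20 (2 points).
  x = 6: rhs = 10, matching y values: none (0 points).
  x = 7: rhs = 1, matching y values: 1, 22 (2 points).
  x = 8: rhs = 11, matching y values: none (0 points).
  x = 9: rhs = 0, matching y values: 0 (1 points).
  x = 10: rhs = 20, matching y values: none (0 points).
  x = 11: rhs = 8, matching y values: 10, 13 (2 points).
  x = 12: rhs = 16, matching y values: 4, 19 (2 points).
  x = 13: rhs = 4, matching y values: 2, 21 (2 points).
  x = 14: rhs = 1, matching y values: 1, 22 (2 points).
  x = 15: rhs = 13, matching y values: 6, 17 (2 points).
  x = 16: rhs = 0, matching y values: 0 (1 points).
  x = 17: rhs = 14, matching y values: none (0 points).
  x = 18: rhs = 15, matching y values: none (0 points).
  x = 19: rhs = 9, matching y values: 3, 20 (2 points).
  x = 20: rhs = 2, matching y values: 5, 18 (2 points).
  x = 21: rhs = 0, matching y values: 0 (1 points).
  x = 22: rhs = 9, matching y values: 3, 20 (2 points).
Total affine count: 27.
Full point count |E(F_23)| = 27 + 1 = 28.
Hasse bound: |28 − (23+1)| = |4| = 4 ≤ 2√23 ≈ 9.5917 ✓.


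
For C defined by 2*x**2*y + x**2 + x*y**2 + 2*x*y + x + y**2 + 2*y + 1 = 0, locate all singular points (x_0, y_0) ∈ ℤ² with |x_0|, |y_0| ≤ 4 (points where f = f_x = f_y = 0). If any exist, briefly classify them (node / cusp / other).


Singular points: {(0, -1)}; classification: node.

Compute partial derivatives:
  f_x = 4*x*y + 2*x + y**2 + 2*y + 1.
  f_y = 2*x**2 + 2*x*y + 2*x + 2*y + 2.
Scan x_0 ∈ {−4, ..., 4}. For each x_0, f_y(x_0, y) is a polynomial in y; find its integer roots y ∈ {−4, ..., 4}, then test f_x and f at those candidates.
  x = -4: f_y(-4, y) = 26 - 6*y; no integer root y with |y| ≤ 4.
  x = -3: f_y(-3, y) = 14 - 4*y; no integer root y with |y| ≤ 4.
  x = -2: f_y(-2, y) = 6 - 2*y; vanishes at y ∈ {3}. (-2, 3): f_x = -12 ≠ 0.
  x = -1: f_y(-1, y) = 2; no integer root y with |y| ≤ 4.
  x = 0: f_y(0, y) = 2*y + 2; vanishes at y ∈ {-1}. (0, -1): f_x = 0, f = 0 — SINGULAR.
  x = 1: f_y(1, y) = 4*y + 6; no integer root y with |y| ≤ 4.
  x = 2: f_y(2, y) = 6*y + 14; no integer root y with |y| ≤ 4.
  x = 3: f_y(3, y) = 8*y + 26; no integer root y with |y| ≤ 4.
  x = 4: f_y(4, y) = 10*y + 42; no integer root y with |y| ≤ 4.
Only singular point on the grid: (0, -1).
Classify: substitute x = 0 + u, y = -1 + v and expand: f = 2*u**2*v - u**2 + u*v**2 + v**2.
No constant or linear terms (consistent with a singular point). Quadratic part: -u**2 + v**2. Cubic part: 2*u**2*v + u*v**2.
The quadratic part v**2 - u**2 = (v − u)(v + u) splits into two distinct linear factors, so there are two distinct tangent lines y − -1 = ±(x − 0) — this is a node (ordinary double point).
Classification: node.


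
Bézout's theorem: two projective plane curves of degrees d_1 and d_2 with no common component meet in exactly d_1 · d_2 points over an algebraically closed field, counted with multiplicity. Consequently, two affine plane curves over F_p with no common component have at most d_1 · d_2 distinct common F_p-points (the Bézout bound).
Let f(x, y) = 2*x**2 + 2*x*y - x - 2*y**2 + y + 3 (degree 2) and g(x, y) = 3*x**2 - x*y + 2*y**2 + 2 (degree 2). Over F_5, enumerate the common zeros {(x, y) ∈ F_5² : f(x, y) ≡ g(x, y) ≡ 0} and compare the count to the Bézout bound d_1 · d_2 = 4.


Common zeros: {(1, 3)}; count = 1; Bézout bound = 4.

deg(f) = 2, deg(g) = 2, so Bézout bound = 4.
Scan x ∈ F_5. For each x, list the y ∈ F_5 with f(x, y) ≡ 0 and those with g(x, y) ≡ 0 (mod 5); the common zeros in that column are the intersection.
  x = 0: f ≡ 0 at y ∈ {4}; g ≡ 0 at y ∈ {2, 3}; common: ∅.
  x = 1: f ≡ 0 at y ∈ {1, 3}; g ≡ 0 at y ∈ {0, 3}; common: {3}.
  x = 2: f ≡ 0 at y ∈ ∅; g ≡ 0 at y ∈ ∅; common: ∅.
  x = 3: f ≡ 0 at y ∈ ∅; g ≡ 0 at y ∈ ∅; common: ∅.
  x = 4: f ≡ 0 at y ∈ {3, 4}; g ≡ 0 at y ∈ {0, 2}; common: ∅.
Collecting: common zeros = {(1, 3)}, so the count is 1.
Comparison with the Bézout bound: 1 ≤ 4 = deg(f)·deg(g), as expected for curves with no common component (the affine F_5-count falls short of the bound because intersections may lie at infinity, over extension fields, or carry multiplicity).


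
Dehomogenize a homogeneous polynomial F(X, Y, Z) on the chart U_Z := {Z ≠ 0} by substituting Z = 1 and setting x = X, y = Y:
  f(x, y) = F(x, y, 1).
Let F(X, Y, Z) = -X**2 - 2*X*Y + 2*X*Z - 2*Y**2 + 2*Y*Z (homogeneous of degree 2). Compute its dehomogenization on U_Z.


f(x, y) = -x**2 - 2*x*y + 2*x - 2*y**2 + 2*y

On U_Z we set Z = 1. Each monomial c·X^i·Y^j·Z^k in F becomes c·x^i·y^j·1^k = c·x^i·y^j.
Substituting Z = 1: F(X, Y, 1) = -x**2 - 2*x*y + 2*x - 2*y**2 + 2*y.
Note: deg(f) ≤ deg(F) = 2; strict inequality happens when F is divisible by Z (lost terms).


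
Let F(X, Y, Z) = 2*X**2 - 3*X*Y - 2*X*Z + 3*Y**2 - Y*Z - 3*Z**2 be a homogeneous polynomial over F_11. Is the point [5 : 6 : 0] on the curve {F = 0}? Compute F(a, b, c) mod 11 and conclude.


F(5,6,0) ≡ 2 (mod 11); P is NOT on the curve.

Evaluate F(5, 6, 0) term-by-term (mod 11).
  2*X**2 ↦ 2·25·1·1 = 50
  -3*X*Y ↦ -3·5·6·1 = -90
  -2*X*Z ↦ -2·5·1·0 = 0
  3*Y**2 ↦ 3·1·36·1 = 108
  -Y*Z ↦ -1·1·6·0 = 0
  -3*Z**2 ↦ -3·1·1·0 = 0
Sum: F(5, 6, 0) = (50) + (-90) + (0) + (108) + (0) + (0) = 68.
Reducing mod 11: 68 ≡ 2 (mod 11).
Since F(a, b, c) ≡ 2 ≠ 0 (mod 11), P does NOT lie on the curve.


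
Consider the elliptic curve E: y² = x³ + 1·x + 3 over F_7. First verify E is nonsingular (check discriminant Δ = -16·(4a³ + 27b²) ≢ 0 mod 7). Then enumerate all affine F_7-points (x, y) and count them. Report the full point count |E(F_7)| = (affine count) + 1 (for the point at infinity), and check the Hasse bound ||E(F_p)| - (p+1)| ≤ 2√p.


Affine points = {(4, 1), (4, 6), (5, 0), (6, 1), (6, 6)}; affine count = 5; |E(F_7)| = 6.

Discriminant check: Δ ∝ 4a³ + 27b² = 4·1³ + 27·3² = 4·1 + 27·9 ≡ 2 (mod 7). Nonzero ⇒ E is nonsingular.
For each x ∈ F_7, compute rhs = x³ + 1·x + 3 mod 7, then count y ∈ F_7 with y² ≡ rhs.
  x = 0: rhs = 3, matching y values: none (0 points).
  x = 1: rhs = 5, matching y values: none (0 points).
  x = 2: rhs = 6, matching y values: none (0 points).
  x = 3: rhs = 5, matching y values: none (0 points).
  x = 4: rhs = 1, matching y values: 1, 6 (2 points).
  x = 5: rhs = 0, matching y values: 0 (1 points).
  x = 6: rhs = 1, matching y values: 1, 6 (2 points).
Total affine count: 5.
Full point count |E(F_7)| = 5 + 1 = 6.
Hasse bound: |6 − (7+1)| = |-2| = 2 ≤ 2√7 ≈ 5.2915 ✓.


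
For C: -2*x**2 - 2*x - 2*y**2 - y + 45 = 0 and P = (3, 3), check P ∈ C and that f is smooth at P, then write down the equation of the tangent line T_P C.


Tangent line at P: -14*x - 13*y + 81 = 0.

Step 1: f(3, 3) = 0, so P lies on C.
Step 2: partial derivatives
  f_x(x, y) = -4*x - 2, f_y(x, y) = -4*y - 1.
  f_x(P) = -14, f_y(P) = -13 (gradient nonzero, so P is smooth).
Step 3: tangent line at P: -14·(x − 3) + -13·(y − 3) = 0.
Expanding: -14*x - 13*y + 81 = 0.


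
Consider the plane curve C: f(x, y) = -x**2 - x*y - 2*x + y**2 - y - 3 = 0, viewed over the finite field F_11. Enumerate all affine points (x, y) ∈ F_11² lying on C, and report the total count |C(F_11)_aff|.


Affine F_11-points: {(2, 0), (2, 3), (3, 2), (4, 2), (4, 3), (5, 8), (5, 9), (6, 9), (7, 0), (7, 8)}; count = 10.

For each of the 121 pairs (x, y) ∈ F_11², evaluate f(x, y) mod 11. Record the zeros.
  x = 0: [0↦8, 1↦8, 2↦10, 3↦3, 4↦9, 5↦6, 6↦5, 7↦6, 8↦9, 9↦3, 10↦10]  zeros at y ∈ ∅
  x = 1: [0↦5, 1↦4, 2↦5, 3↦8, 4↦2, 5↦9, 6↦7, 7↦7, 8↦9, 9↦2, 10↦8]  zeros at y ∈ ∅
  x = 2: [0↦0, 1↦9, 2↦9, 3↦0, 4↦4, 5↦10, 6↦7, 7↦6, 8↦7, 9↦10, 10↦4]  zeros at y ∈ {0, 3}
  x = 3: [0↦4, 1↦1, 2↦0, 3↦1, 4↦4, 5↦9, 6↦5, 7↦3, 8↦3, 9↦5, 10↦9]  zeros at y ∈ {2}
  x = 4: [0↦6, 1↦2, 2↦0, 3↦0, 4↦2, 5↦6, 6↦1, 7↦9, 8↦8, 9↦9, 10↦1]  zeros at y ∈ {2, 3}
  x = 5: [0↦6, 1↦1, 2↦9, 3↦8, 4↦9, 5↦1, 6↦6, 7↦2, 8↦0, 9↦0, 10↦2]  zeros at y ∈ {8, 9}
  x = 6: [0↦4, 1↦9, 2↦5, 3↦3, 4↦3, 5↦5, 6↦9, 7↦4, 8↦1, 9↦0, 10↦1]  zeros at y ∈ {9}
  x = 7: [0↦0, 1↦4, 2↦10, 3↦7, 4↦6, 5↦7, 6↦10, 7↦4, 8↦0, 9↦9, 10↦9]  zeros at y ∈ {0, 8}
  x = 8: [0↦5, 1↦8, 2↦2, 3↦9, 4↦7, 5↦7, 6↦9, 7↦2, 8↦8, 9↦5, 10↦4]  zeros at y ∈ ∅
  x = 9: [0↦8, 1↦10, 2↦3, 3↦9, 4↦6, 5↦5, 6↦6, 7↦9, 8↦3, 9↦10, 10↦8]  zeros at y ∈ ∅
  x = 10: [0↦9, 1↦10, 2↦2, 3↦7, 4↦3, 5↦1, 6↦1, 7↦3, 8↦7, 9↦2, 10↦10]  zeros at y ∈ ∅
Collecting zeros: affine points = {(2, 0), (2, 3), (3, 2), (4, 2), (4, 3), (5, 8), (5, 9), (6, 9), (7, 0), (7, 8)}.
Total count |C(F_11)_aff| = 10.


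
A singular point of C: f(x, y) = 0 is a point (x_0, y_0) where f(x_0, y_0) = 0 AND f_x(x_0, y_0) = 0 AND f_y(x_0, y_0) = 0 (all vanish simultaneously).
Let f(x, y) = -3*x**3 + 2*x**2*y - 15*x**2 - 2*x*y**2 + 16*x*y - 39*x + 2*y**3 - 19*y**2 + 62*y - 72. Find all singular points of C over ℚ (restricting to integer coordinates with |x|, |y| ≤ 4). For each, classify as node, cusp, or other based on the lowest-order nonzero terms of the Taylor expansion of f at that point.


Singular points: {(-1, 3)}; classification: cusp.

Compute partial derivatives:
  f_x = -9*x**2 + 4*x*y - 30*x - 2*y**2 + 16*y - 39.
  f_y = 2*x**2 - 4*x*y + 16*x + 6*y**2 - 38*y + 62.
Scan x_0 ∈ {−4, ..., 4}. For each x_0, f_y(x_0, y) is a polynomial in y; find its integer roots y ∈ {−4, ..., 4}, then test f_x and f at those candidates.
  x = -4: f_y(-4, y) = 6*y**2 - 22*y + 30; no integer root y with |y| ≤ 4.
  x = -3: f_y(-3, y) = 6*y**2 - 26*y + 32; no integer root y with |y| ≤ 4.
  x = -2: f_y(-2, y) = 6*y**2 - 30*y + 38; no integer root y with |y| ≤ 4.
  x = -1: f_y(-1, y) = 6*y**2 - 34*y + 48; vanishes at y ∈ {3}. (-1, 3): f_x = 0, f = 0 — SINGULAR.
  x = 0: f_y(0, y) = 6*y**2 - 38*y + 62; no integer root y with |y| ≤ 4.
  x = 1: f_y(1, y) = 6*y**2 - 42*y + 80; no integer root y with |y| ≤ 4.
  x = 2: f_y(2, y) = 6*y**2 - 46*y + 102; no integer root y with |y| ≤ 4.
  x = 3: f_y(3, y) = 6*y**2 - 50*y + 128; no integer root y with |y| ≤ 4.
  x = 4: f_y(4, y) = 6*y**2 - 54*y + 158; no integer root y with |y| ≤ 4.
Only singular point on the grid: (-1, 3).
Classify: substitute x = -1 + u, y = 3 + v and expand: f = -3*u**3 + 2*u**2*v - 2*u*v**2 + 2*v**3 + v**2.
No constant or linear terms (consistent with a singular point). Quadratic part: v**2. Cubic part: -3*u**3 + 2*u**2*v - 2*u*v**2 + 2*v**3.
The quadratic part v**2 is a perfect square, so there is a single (double) tangent line v = 0, i.e. y = 3. Restricting the cubic part to that line (v = 0) leaves -3*u**3 ≠ 0, so f is not divisible by v and the branch is v² ≈ 3*u**3 to lowest order — this is a cusp.
Classification: cusp.


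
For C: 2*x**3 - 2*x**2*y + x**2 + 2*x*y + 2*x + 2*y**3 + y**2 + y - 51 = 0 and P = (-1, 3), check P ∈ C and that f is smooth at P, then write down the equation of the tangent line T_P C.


Tangent line at P: 24*x + 57*y - 147 = 0.

Step 1: f(-1, 3) = 0, so P lies on C.
Step 2: partial derivatives
  f_x(x, y) = 6*x**2 - 4*x*y + 2*x + 2*y + 2, f_y(x, y) = -2*x**2 + 2*x + 6*y**2 + 2*y + 1.
  f_x(P) = 24, f_y(P) = 57 (gradient nonzero, so P is smooth).
Step 3: tangent line at P: 24·(x − -1) + 57·(y − 3) = 0.
Expanding: 24*x + 57*y - 147 = 0.


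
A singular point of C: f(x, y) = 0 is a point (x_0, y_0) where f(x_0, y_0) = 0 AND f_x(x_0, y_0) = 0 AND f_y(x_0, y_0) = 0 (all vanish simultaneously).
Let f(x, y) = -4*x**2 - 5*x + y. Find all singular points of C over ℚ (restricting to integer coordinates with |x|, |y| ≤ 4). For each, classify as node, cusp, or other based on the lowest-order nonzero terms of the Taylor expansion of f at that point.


No singular points in the scanned grid; C is smooth there.

Compute partial derivatives:
  f_x = -8*x - 5.
  f_y = 1.
f_y = 1 is a nonzero constant, so f_y never vanishes: no point (x, y) can satisfy f = f_x = f_y = 0. In particular no (x, y) ∈ {−4, ..., 4}² is singular; the curve is smooth.


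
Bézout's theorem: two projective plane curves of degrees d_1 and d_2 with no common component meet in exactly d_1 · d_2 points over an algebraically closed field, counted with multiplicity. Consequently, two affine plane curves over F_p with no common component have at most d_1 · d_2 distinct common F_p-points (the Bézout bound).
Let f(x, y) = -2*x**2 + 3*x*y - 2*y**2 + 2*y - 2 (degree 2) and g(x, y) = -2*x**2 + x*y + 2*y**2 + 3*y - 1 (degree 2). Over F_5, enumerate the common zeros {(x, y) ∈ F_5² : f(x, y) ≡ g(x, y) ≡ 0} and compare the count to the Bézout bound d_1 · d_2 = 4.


Common zeros: ∅; count = 0; Bézout bound = 4.

deg(f) = 2, deg(g) = 2, so Bézout bound = 4.
Scan x ∈ F_5. For each x, list the y ∈ F_5 with f(x, y) ≡ 0 and those with g(x, y) ≡ 0 (mod 5); the common zeros in that column are the intersection.
  x = 0: f ≡ 0 at y ∈ ∅; g ≡ 0 at y ∈ ∅; common: ∅.
  x = 1: f ≡ 0 at y ∈ ∅; g ≡ 0 at y ∈ {4}; common: ∅.
  x = 2: f ≡ 0 at y ∈ {0, 4}; g ≡ 0 at y ∈ ∅; common: ∅.
  x = 3: f ≡ 0 at y ∈ {0, 3}; g ≡ 0 at y ∈ ∅; common: ∅.
  x = 4: f ≡ 0 at y ∈ {3, 4}; g ≡ 0 at y ∈ ∅; common: ∅.
Collecting: common zeros = ∅, so the count is 0.
Comparison with the Bézout bound: 0 ≤ 4 = deg(f)·deg(g), as expected for curves with no common component (the affine F_5-count falls short of the bound because intersections may lie at infinity, over extension fields, or carry multiplicity).


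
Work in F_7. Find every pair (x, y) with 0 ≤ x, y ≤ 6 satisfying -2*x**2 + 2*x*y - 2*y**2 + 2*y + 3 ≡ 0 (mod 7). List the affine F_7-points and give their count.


Affine F_7-points: {(0, 4), (3, 2), (4, 1), (4, 4), (6, 2), (6, 5)}; count = 6.

For each of the 49 pairs (x, y) ∈ F_7², evaluate f(x, y) mod 7. Record the zeros.
  x = 0: [0↦3, 1↦3, 2↦6, 3↦5, 4↦0, 5↦5, 6↦6]  zeros at y ∈ {4}
  x = 1: [0↦1, 1↦3, 2↦1, 3↦2, 4↦6, 5↦6, 6↦2]  zeros at y ∈ ∅
  x = 2: [0↦2, 1↦6, 2↦6, 3↦2, 4↦1, 5↦3, 6↦1]  zeros at y ∈ ∅
  x = 3: [0↦6, 1↦5, 2↦0, 3↦5, 4↦6, 5↦3, 6↦3]  zeros at y ∈ {2}
  x = 4: [0↦6, 1↦0, 2↦4, 3↦4, 4↦0, 5↦6, 6↦1]  zeros at y ∈ {1, 4}
  x = 5: [0↦2, 1↦5, 2↦4, 3↦6, 4↦4, 5↦5, 6↦2]  zeros at y ∈ ∅
  x = 6: [0↦1, 1↦6, 2↦0, 3↦4, 4↦4, 5↦0, 6↦6]  zeros at y ∈ {2, 5}
Collecting zeros: affine points = {(0, 4), (3, 2), (4, 1), (4, 4), (6, 2), (6, 5)}.
Total count |C(F_7)_aff| = 6.


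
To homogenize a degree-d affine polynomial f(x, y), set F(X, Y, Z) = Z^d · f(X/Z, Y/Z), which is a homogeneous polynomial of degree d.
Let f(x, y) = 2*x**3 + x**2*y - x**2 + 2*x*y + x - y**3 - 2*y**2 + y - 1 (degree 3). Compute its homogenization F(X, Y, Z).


F(X, Y, Z) = 2*X**3 + X**2*Y - X**2*Z + 2*X*Y*Z + X*Z**2 - Y**3 - 2*Y**2*Z + Y*Z**2 - Z**3

deg(f) = 3.
Substitute x = X/Z, y = Y/Z into f, then multiply by Z^3.
  monomial 2·x^3·y^0 ↦ 2·X^3·Y^0·Z^0.
  monomial 1·x^2·y^1 ↦ 1·X^2·Y^1·Z^0.
  monomial -1·x^2·y^0 ↦ -1·X^2·Y^0·Z^1.
  monomial 2·x^1·y^1 ↦ 2·X^1·Y^1·Z^1.
  monomial 1·x^1·y^0 ↦ 1·X^1·Y^0·Z^2.
  monomial -1·x^0·y^3 ↦ -1·X^0·Y^3·Z^0.
  monomial -2·x^0·y^2 ↦ -2·X^0·Y^2·Z^1.
  monomial 1·x^0·y^1 ↦ 1·X^0·Y^1·Z^2.
  monomial -1·x^0·y^0 ↦ -1·X^0·Y^0·Z^3.
Collecting: F(X, Y, Z) = 2*X**3 + X**2*Y - X**2*Z + 2*X*Y*Z + X*Z**2 - Y**3 - 2*Y**2*Z + Y*Z**2 - Z**3.


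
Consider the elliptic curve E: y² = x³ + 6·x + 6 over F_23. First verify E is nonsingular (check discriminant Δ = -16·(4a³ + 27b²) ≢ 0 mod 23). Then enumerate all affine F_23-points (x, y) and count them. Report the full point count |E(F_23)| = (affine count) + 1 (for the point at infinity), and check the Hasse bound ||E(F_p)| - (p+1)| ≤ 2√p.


Affine points = {(0, 11), (0, 12), (1, 6), (1, 17), (2, 7), (2, 16), (4, 5), (4, 18), (5, 0), (7, 0), (10, 10), (10, 13), (11, 0), (12, 9), (12, 14), (13, 2), (13, 21), (16, 9), (16, 14), (18, 9), (18, 14), (21, 3), (21, 20)}; affine count = 23; |E(F_23)| = 24.

Discriminant check: Δ ∝ 4a³ + 27b² = 4·6³ + 27·6² = 4·216 + 27·36 ≡ 19 (mod 23). Nonzero ⇒ E is nonsingular.
For each x ∈ F_23, compute rhs = x³ + 6·x + 6 mod 23, then count y ∈ F_23 with y² ≡ rhs.
  x = 0: rhs = 6, matching y values: 11, 12 (2 points).
  x = 1: rhs = 13, matching y values: 6, 17 (2 points).
  x = 2: rhs = 3, matching y values: 7, 16 (2 points).
  x = 3: rhs = 5, matching y values: none (0 points).
  x = 4: rhs = 2, matching y values: 5, 18 (2 points).
  x = 5: rhs = 0, matching y values: 0 (1 points).
  x = 6: rhs = 5, matching y values: none (0 points).
  x = 7: rhs = 0, matching y values: 0 (1 points).
  x = 8: rhs = 14, matching y values: none (0 points).
  x = 9: rhs = 7, matching y values: none (0 points).
  x = 10: rhs = 8, matching y values: 10, 13 (2 points).
  x = 11: rhs = 0, matching y values: 0 (1 points).
  x = 12: rhs = 12, matching y values: 9, 14 (2 points).
  x = 13: rhs = 4, matching y values: 2, 21 (2 points).
  x = 14: rhs = 5, matching y values: none (0 points).
  x = 15: rhs = 21, matching y values: none (0 points).
  x = 16: rhs = 12, matching y values: 9, 14 (2 points).
  x = 17: rhs = 7, matching y values: none (0 points).
  x = 18: rhs = 12, matching y values: 9, 14 (2 points).
  x = 19: rhs = 10, matching y values: none (0 points).
  x = 20: rhs = 7, matching y values: none (0 points).
  x = 21: rhs = 9, matching y values: 3, 20 (2 points).
  x = 22: rhs = 22, matching y values: none (0 points).
Total affine count: 23.
Full point count |E(F_23)| = 23 + 1 = 24.
Hasse bound: |24 − (23+1)| = |0| = 0 ≤ 2√23 ≈ 9.5917 ✓.


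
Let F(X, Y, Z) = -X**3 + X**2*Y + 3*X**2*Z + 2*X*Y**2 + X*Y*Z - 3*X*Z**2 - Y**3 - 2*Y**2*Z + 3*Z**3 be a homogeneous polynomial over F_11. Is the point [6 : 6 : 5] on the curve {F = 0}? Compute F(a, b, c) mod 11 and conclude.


F(6,6,5) ≡ 6 (mod 11); P is NOT on the curve.

Evaluate F(6, 6, 5) term-by-term (mod 11).
  -X**3 ↦ -1·216·1·1 = -216
  X**2*Y ↦ 1·36·6·1 = 216
  3*X**2*Z ↦ 3·36·1·5 = 540
  2*X*Y**2 ↦ 2·6·36·1 = 432
  X*Y*Z ↦ 1·6·6·5 = 180
  -3*X*Z**2 ↦ -3·6·1·25 = -450
  -Y**3 ↦ -1·1·216·1 = -216
  -2*Y**2*Z ↦ -2·1·36·5 = -360
  3*Z**3 ↦ 3·1·1·125 = 375
Sum: F(6, 6, 5) = (-216) + (216) + (540) + (432) + (180) + (-450) + (-216) + (-360) + (375) = 501.
Reducing mod 11: 501 ≡ 6 (mod 11).
Since F(a, b, c) ≡ 6 ≠ 0 (mod 11), P does NOT lie on the curve.


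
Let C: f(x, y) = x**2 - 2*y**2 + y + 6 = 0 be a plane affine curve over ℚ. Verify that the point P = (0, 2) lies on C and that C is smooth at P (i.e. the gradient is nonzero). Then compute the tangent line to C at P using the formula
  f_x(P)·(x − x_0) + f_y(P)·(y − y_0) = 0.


Tangent line at P: 14 - 7*y = 0.

Step 1: f(0, 2) = 0, so P lies on C.
Step 2: partial derivatives
  f_x(x, y) = 2*x, f_y(x, y) = 1 - 4*y.
  f_x(P) = 0, f_y(P) = -7 (gradient nonzero, so P is smooth).
Step 3: tangent line at P: 0·(x − 0) + -7·(y − 2) = 0.
Expanding: 14 - 7*y = 0.


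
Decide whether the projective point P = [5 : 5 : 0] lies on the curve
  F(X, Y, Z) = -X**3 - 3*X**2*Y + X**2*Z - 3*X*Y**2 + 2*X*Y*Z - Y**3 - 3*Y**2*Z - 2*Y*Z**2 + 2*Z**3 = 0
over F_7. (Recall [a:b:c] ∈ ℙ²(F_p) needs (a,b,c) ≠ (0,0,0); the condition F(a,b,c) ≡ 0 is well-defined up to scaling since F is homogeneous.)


F(5,5,0) ≡ 1 (mod 7); P is NOT on the curve.

Evaluate F(5, 5, 0) term-by-term (mod 7).
  -X**3 ↦ -1·125·1·1 = -125
  -3*X**2*Y ↦ -3·25·5·1 = -375
  X**2*Z ↦ 1·25·1·0 = 0
  -3*X*Y**2 ↦ -3·5·25·1 = -375
  2*X*Y*Z ↦ 2·5·5·0 = 0
  -Y**3 ↦ -1·1·125·1 = -125
  -3*Y**2*Z ↦ -3·1·25·0 = 0
  -2*Y*Z**2 ↦ -2·1·5·0 = 0
  2*Z**3 ↦ 2·1·1·0 = 0
Sum: F(5, 5, 0) = (-125) + (-375) + (0) + (-375) + (0) + (-125) + (0) + (0) + (0) = -1000.
Reducing mod 7: -1000 ≡ 1 (mod 7).
Since F(a, b, c) ≡ 1 ≠ 0 (mod 7), P does NOT lie on the curve.


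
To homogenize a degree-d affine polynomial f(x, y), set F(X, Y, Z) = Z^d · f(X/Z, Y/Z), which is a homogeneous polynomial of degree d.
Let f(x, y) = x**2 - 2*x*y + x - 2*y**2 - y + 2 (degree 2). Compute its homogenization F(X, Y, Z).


F(X, Y, Z) = X**2 - 2*X*Y + X*Z - 2*Y**2 - Y*Z + 2*Z**2

deg(f) = 2.
Substitute x = X/Z, y = Y/Z into f, then multiply by Z^2.
  monomial 1·x^2·y^0 ↦ 1·X^2·Y^0·Z^0.
  monomial -2·x^1·y^1 ↦ -2·X^1·Y^1·Z^0.
  monomial 1·x^1·y^0 ↦ 1·X^1·Y^0·Z^1.
  monomial -2·x^0·y^2 ↦ -2·X^0·Y^2·Z^0.
  monomial -1·x^0·y^1 ↦ -1·X^0·Y^1·Z^1.
  monomial 2·x^0·y^0 ↦ 2·X^0·Y^0·Z^2.
Collecting: F(X, Y, Z) = X**2 - 2*X*Y + X*Z - 2*Y**2 - Y*Z + 2*Z**2.


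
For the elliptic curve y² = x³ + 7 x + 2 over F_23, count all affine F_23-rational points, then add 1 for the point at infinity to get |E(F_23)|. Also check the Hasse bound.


Affine points = {(0, 5), (0, 18), (2, 1), (2, 22), (3, 2), (3, 21), (4, 5), (4, 18), (5, 1), (5, 22), (7, 7), (7, 16), (8, 8), (8, 15), (9, 9), (9, 14), (13, 6), (13, 17), (15, 3), (15, 20), (16, 1), (16, 22), (18, 7), (18, 16), (19, 5), (19, 18), (20, 0), (21, 7), (21, 16)}; affine count = 29; |E(F_23)| = 30.

Discriminant check: Δ ∝ 4a³ + 27b² = 4·7³ + 27·2² = 4·343 + 27·4 ≡ 8 (mod 23). Nonzero ⇒ E is nonsingular.
For each x ∈ F_23, compute rhs = x³ + 7·x + 2 mod 23, then count y ∈ F_23 with y² ≡ rhs.
  x = 0: rhs = 2, matching y values: 5, 18 (2 points).
  x = 1: rhs = 10, matching y values: none (0 points).
  x = 2: rhs = 1, matching y values: 1, 22 (2 points).
  x = 3: rhs = 4, matching y values: 2, 21 (2 points).
  x = 4: rhs = 2, matching y values: 5, 18 (2 points).
  x = 5: rhs = 1, matching y values: 1, 22 (2 points).
  x = 6: rhs = 7, matching y values: none (0 points).
  x = 7: rhs = 3, matching y values: 7, 16 (2 points).
  x = 8: rhs = 18, matching y values: 8, 15 (2 points).
  x = 9: rhs = 12, matching y values: 9, 14 (2 points).
  x = 10: rhs = 14, matching y values: none (0 points).
  x = 11: rhs = 7, matching y values: none (0 points).
  x = 12: rhs = 20, matching y values: none (0 points).
  x = 13: rhs = 13, matching y values: 6, 17 (2 points).
  x = 14: rhs = 15, matching y values: none (0 points).
  x = 15: rhs = 9, matching y values: 3, 20 (2 points).
  x = 16: rhs = 1, matching y values: 1, 22 (2 points).
  x = 17: rhs = 20, matching y values: none (0 points).
  x = 18: rhs = 3, matching y values: 7, 16 (2 points).
  x = 19: rhs = 2, matching y values: 5, 18 (2 points).
  x = 20: rhs = 0, matching y values: 0 (1 points).
  x = 21: rhs = 3, matching y values: 7, 16 (2 points).
  x = 22: rhs = 17, matching y values: none (0 points).
Total affine count: 29.
Full point count |E(F_23)| = 29 + 1 = 30.
Hasse bound: |30 − (23+1)| = |6| = 6 ≤ 2√23 ≈ 9.5917 ✓.


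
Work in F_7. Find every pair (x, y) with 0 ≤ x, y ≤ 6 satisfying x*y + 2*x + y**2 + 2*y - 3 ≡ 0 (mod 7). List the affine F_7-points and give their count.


Affine F_7-points: {(0, 1), (0, 4), (4, 2), (4, 6), (5, 0), (6, 3)}; count = 6.

For each of the 49 pairs (x, y) ∈ F_7², evaluate f(x, y) mod 7. Record the zeros.
  x = 0: [0↦4, 1↦0, 2↦5, 3↦5, 4↦0, 5↦4, 6↦3]  zeros at y ∈ {1, 4}
  x = 1: [0↦6, 1↦3, 2↦2, 3↦3, 4↦6, 5↦4, 6↦4]  zeros at y ∈ ∅
  x = 2: [0↦1, 1↦6, 2↦6, 3↦1, 4↦5, 5↦4, 6↦5]  zeros at y ∈ ∅
  x = 3: [0↦3, 1↦2, 2↦3, 3↦6, 4↦4, 5↦4, 6↦6]  zeros at y ∈ ∅
  x = 4: [0↦5, 1↦5, 2↦0, 3↦4, 4↦3, 5↦4, 6↦0]  zeros at y ∈ {2, 6}
  x = 5: [0↦0, 1↦1, 2↦4, 3↦2, 4↦2, 5↦4, 6↦1]  zeros at y ∈ {0}
  x = 6: [0↦2, 1↦4, 2↦1, 3↦0, 4↦1, 5↦4, 6↦2]  zeros at y ∈ {3}
Collecting zeros: affine points = {(0, 1), (0, 4), (4, 2), (4, 6), (5, 0), (6, 3)}.
Total count |C(F_7)_aff| = 6.


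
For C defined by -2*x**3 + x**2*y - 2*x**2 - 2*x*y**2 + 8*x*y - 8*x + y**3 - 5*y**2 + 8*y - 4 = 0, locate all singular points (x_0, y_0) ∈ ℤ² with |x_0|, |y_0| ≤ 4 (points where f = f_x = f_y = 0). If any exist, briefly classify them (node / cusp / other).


Singular points: {(0, 2)}; classification: cusp.

Compute partial derivatives:
  f_x = -6*x**2 + 2*x*y - 4*x - 2*y**2 + 8*y - 8.
  f_y = x**2 - 4*x*y + 8*x + 3*y**2 - 10*y + 8.
Scan x_0 ∈ {−4, ..., 4}. For each x_0, f_y(x_0, y) is a polynomial in y; find its integer roots y ∈ {−4, ..., 4}, then test f_x and f at those candidates.
  x = -4: f_y(-4, y) = 3*y**2 + 6*y - 8; no integer root y with |y| ≤ 4.
  x = -3: f_y(-3, y) = 3*y**2 + 2*y - 7; no integer root y with |y| ≤ 4.
  x = -2: f_y(-2, y) = 3*y**2 - 2*y - 4; no integer root y with |y| ≤ 4.
  x = -1: f_y(-1, y) = 3*y**2 - 6*y + 1; no integer root y with |y| ≤ 4.
  x = 0: f_y(0, y) = 3*y**2 - 10*y + 8; vanishes at y ∈ {2}. (0, 2): f_x = 0, f = 0 — SINGULAR.
  x = 1: f_y(1, y) = 3*y**2 - 14*y + 17; no integer root y with |y| ≤ 4.
  x = 2: f_y(2, y) = 3*y**2 - 18*y + 28; no integer root y with |y| ≤ 4.
  x = 3: f_y(3, y) = 3*y**2 - 22*y + 41; no integer root y with |y| ≤ 4.
  x = 4: f_y(4, y) = 3*y**2 - 26*y + 56; vanishes at y ∈ {4}. (4, 4): f_x = -88 ≠ 0.
Only singular point on the grid: (0, 2).
Classify: substitute x = 0 + u, y = 2 + v and expand: f = -2*u**3 + u**2*v - 2*u*v**2 + v**3 + v**2.
No constant or linear terms (consistent with a singular point). Quadratic part: v**2. Cubic part: -2*u**3 + u**2*v - 2*u*v**2 + v**3.
The quadratic part v**2 is a perfect square, so there is a single (double) tangent line v = 0, i.e. y = 2. Restricting the cubic part to that line (v = 0) leaves -2*u**3 ≠ 0, so f is not divisible by v and the branch is v² ≈ 2*u**3 to lowest order — this is a cusp.
Classification: cusp.


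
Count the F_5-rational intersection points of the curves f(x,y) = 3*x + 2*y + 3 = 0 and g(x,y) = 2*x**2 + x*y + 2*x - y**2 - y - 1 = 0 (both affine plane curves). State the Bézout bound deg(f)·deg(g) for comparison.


Common zeros: {(2, 3), (3, 4)}; count = 2; Bézout bound = 2.

deg(f) = 1, deg(g) = 2, so Bézout bound = 2.
Scan x ∈ F_5. For each x, list the y ∈ F_5 with f(x, y) ≡ 0 and those with g(x, y) ≡ 0 (mod 5); the common zeros in that column are the intersection.
  x = 0: f ≡ 0 at y ∈ {1}; g ≡ 0 at y ∈ ∅; common: ∅.
  x = 1: f ≡ 0 at y ∈ {2}; g ≡ 0 at y ∈ ∅; common: ∅.
  x = 2: f ≡ 0 at y ∈ {3}; g ≡ 0 at y ∈ {3}; common: {3}.
  x = 3: f ≡ 0 at y ∈ {4}; g ≡ 0 at y ∈ {3, 4}; common: {4}.
  x = 4: f ≡ 0 at y ∈ {0}; g ≡ 0 at y ∈ {4}; common: ∅.
Collecting: common zeros = {(2, 3), (3, 4)}, so the count is 2.
Comparison with the Bézout bound: 2 ≤ 2 = deg(f)·deg(g), as expected for curves with no common component (the bound is attained).


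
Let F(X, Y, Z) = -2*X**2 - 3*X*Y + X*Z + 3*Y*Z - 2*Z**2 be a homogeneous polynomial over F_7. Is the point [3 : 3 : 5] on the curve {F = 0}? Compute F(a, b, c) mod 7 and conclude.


F(3,3,5) ≡ 0 (mod 7); P is on the curve.

Evaluate F(3, 3, 5) term-by-term (mod 7).
  -2*X**2 ↦ -2·9·1·1 = -18
  -3*X*Y ↦ -3·3·3·1 = -27
  X*Z ↦ 1·3·1·5 = 15
  3*Y*Z ↦ 3·1·3·5 = 45
  -2*Z**2 ↦ -2·1·1·25 = -50
Sum: F(3, 3, 5) = (-18) + (-27) + (15) + (45) + (-50) = -35.
Reducing mod 7: -35 ≡ 0 (mod 7).
Since F(a, b, c) ≡ 0 (mod 7), P lies on the curve.


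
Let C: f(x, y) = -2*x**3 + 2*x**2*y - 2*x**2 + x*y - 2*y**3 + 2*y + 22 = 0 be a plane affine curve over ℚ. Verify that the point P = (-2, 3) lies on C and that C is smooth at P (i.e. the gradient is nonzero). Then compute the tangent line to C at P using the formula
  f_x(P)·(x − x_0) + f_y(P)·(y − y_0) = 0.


Tangent line at P: -37*x - 46*y + 64 = 0.

Step 1: f(-2, 3) = 0, so P lies on C.
Step 2: partial derivatives
  f_x(x, y) = -6*x**2 + 4*x*y - 4*x + y, f_y(x, y) = 2*x**2 + x - 6*y**2 + 2.
  f_x(P) = -37, f_y(P) = -46 (gradient nonzero, so P is smooth).
Step 3: tangent line at P: -37·(x − -2) + -46·(y − 3) = 0.
Expanding: -37*x - 46*y + 64 = 0.


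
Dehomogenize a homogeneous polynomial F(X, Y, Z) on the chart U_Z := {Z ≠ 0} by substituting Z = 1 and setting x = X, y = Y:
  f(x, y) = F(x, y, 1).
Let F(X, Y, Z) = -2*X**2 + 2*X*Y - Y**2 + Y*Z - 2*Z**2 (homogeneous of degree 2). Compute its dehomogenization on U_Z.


f(x, y) = -2*x**2 + 2*x*y - y**2 + y - 2

On U_Z we set Z = 1. Each monomial c·X^i·Y^j·Z^k in F becomes c·x^i·y^j·1^k = c·x^i·y^j.
Substituting Z = 1: F(X, Y, 1) = -2*x**2 + 2*x*y - y**2 + y - 2.
Note: deg(f) ≤ deg(F) = 2; strict inequality happens when F is divisible by Z (lost terms).


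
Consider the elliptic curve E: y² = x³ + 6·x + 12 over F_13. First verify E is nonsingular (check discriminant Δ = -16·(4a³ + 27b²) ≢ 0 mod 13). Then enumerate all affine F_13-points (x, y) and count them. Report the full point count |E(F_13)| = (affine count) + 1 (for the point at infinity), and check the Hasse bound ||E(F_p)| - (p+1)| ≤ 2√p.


Affine points = {(0, 5), (0, 8), (4, 3), (4, 10), (6, 2), (6, 11), (8, 0)}; affine count = 7; |E(F_13)| = 8.

Discriminant check: Δ ∝ 4a³ + 27b² = 4·6³ + 27·12² = 4·216 + 27·144 ≡ 7 (mod 13). Nonzero ⇒ E is nonsingular.
For each x ∈ F_13, compute rhs = x³ + 6·x + 12 mod 13, then count y ∈ F_13 with y² ≡ rhs.
  x = 0: rhs = 12, matching y values: 5, 8 (2 points).
  x = 1: rhs = 6, matching y values: none (0 points).
  x = 2: rhs = 6, matching y values: none (0 points).
  x = 3: rhs = 5, matching y values: none (0 points).
  x = 4: rhs = 9, matching y values: 3, 10 (2 points).
  x = 5: rhs = 11, matching y values: none (0 points).
  x = 6: rhs = 4, matching y values: 2, 11 (2 points).
  x = 7: rhs = 7, matching y values: none (0 points).
  x = 8: rhs = 0, matching y values: 0 (1 points).
  x = 9: rhs = 2, matching y values: none (0 points).
  x = 10: rhs = 6, matching y values: none (0 points).
  x = 11: rhs = 5, matching y values: none (0 points).
  x = 12: rhs = 5, matching y values: none (0 points).
Total affine count: 7.
Full point count |E(F_13)| = 7 + 1 = 8.
Hasse bound: |8 − (13+1)| = |-6| = 6 ≤ 2√13 ≈ 7.2111 ✓.


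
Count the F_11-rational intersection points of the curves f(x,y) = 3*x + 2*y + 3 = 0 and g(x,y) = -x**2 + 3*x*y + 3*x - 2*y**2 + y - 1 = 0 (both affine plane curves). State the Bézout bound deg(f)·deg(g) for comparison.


Common zeros: ∅; count = 0; Bézout bound = 2.

deg(f) = 1, deg(g) = 2, so Bézout bound = 2.
Scan x ∈ F_11. For each x, list the y ∈ F_11 with f(x, y) ≡ 0 and those with g(x, y) ≡ 0 (mod 11); the common zeros in that column are the intersection.
  x = 0: f ≡ 0 at y ∈ {4}; g ≡ 0 at y ∈ {8, 9}; common: ∅.
  x = 1: f ≡ 0 at y ∈ {8}; g ≡ 0 at y ∈ ∅; common: ∅.
  x = 2: f ≡ 0 at y ∈ {1}; g ≡ 0 at y ∈ ∅; common: ∅.
  x = 3: f ≡ 0 at y ∈ {5}; g ≡ 0 at y ∈ {2, 3}; common: ∅.
  x = 4: f ≡ 0 at y ∈ {9}; g ≡ 0 at y ∈ ∅; common: ∅.
  x = 5: f ≡ 0 at y ∈ {2}; g ≡ 0 at y ∈ {0, 8}; common: ∅.
  x = 6: f ≡ 0 at y ∈ {6}; g ≡ 0 at y ∈ {2}; common: ∅.
  x = 7: f ≡ 0 at y ∈ {10}; g ≡ 0 at y ∈ ∅; common: ∅.
  x = 8: f ≡ 0 at y ∈ {3}; g ≡ 0 at y ∈ {9}; common: ∅.
  x = 9: f ≡ 0 at y ∈ {7}; g ≡ 0 at y ∈ {0, 3}; common: ∅.
  x = 10: f ≡ 0 at y ∈ {0}; g ≡ 0 at y ∈ ∅; common: ∅.
Collecting: common zeros = ∅, so the count is 0.
Comparison with the Bézout bound: 0 ≤ 2 = deg(f)·deg(g), as expected for curves with no common component (the affine F_11-count falls short of the bound because intersections may lie at infinity, over extension fields, or carry multiplicity).


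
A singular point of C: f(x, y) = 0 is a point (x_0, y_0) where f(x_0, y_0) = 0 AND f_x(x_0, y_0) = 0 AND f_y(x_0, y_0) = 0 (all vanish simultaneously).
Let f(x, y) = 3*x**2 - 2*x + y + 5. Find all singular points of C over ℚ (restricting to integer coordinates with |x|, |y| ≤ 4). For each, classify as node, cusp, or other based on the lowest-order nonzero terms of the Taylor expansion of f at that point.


No singular points in the scanned grid; C is smooth there.

Compute partial derivatives:
  f_x = 6*x - 2.
  f_y = 1.
f_y = 1 is a nonzero constant, so f_y never vanishes: no point (x, y) can satisfy f = f_x = f_y = 0. In particular no (x, y) ∈ {−4, ..., 4}² is singular; the curve is smooth.


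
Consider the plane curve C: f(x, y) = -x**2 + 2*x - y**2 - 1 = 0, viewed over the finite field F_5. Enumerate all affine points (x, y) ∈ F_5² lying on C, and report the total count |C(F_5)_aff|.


Affine F_5-points: {(0, 2), (0, 3), (1, 0), (2, 2), (2, 3), (3, 1), (3, 4), (4, 1), (4, 4)}; count = 9.

For each of the 25 pairs (x, y) ∈ F_5², evaluate f(x, y) mod 5. Record the zeros.
  x = 0: [0↦4, 1↦3, 2↦0, 3↦0, 4↦3]  zeros at y ∈ {2, 3}
  x = 1: [0↦0, 1↦4, 2↦1, 3↦1, 4↦4]  zeros at y ∈ {0}
  x = 2: [0↦4, 1↦3, 2↦0, 3↦0, 4↦3]  zeros at y ∈ {2, 3}
  x = 3: [0↦1, 1↦0, 2↦2, 3↦2, 4↦0]  zeros at y ∈ {1, 4}
  x = 4: [0↦1, 1↦0, 2↦2, 3↦2, 4↦0]  zeros at y ∈ {1, 4}
Collecting zeros: affine points = {(0, 2), (0, 3), (1, 0), (2, 2), (2, 3), (3, 1), (3, 4), (4, 1), (4, 4)}.
Total count |C(F_5)_aff| = 9.


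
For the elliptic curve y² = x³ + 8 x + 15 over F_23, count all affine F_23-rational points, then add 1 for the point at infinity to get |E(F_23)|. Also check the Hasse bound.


Affine points = {(1, 1), (1, 22), (2, 4), (2, 19), (6, 7), (6, 16), (7, 0), (8, 4), (8, 19), (11, 10), (11, 13), (13, 4), (13, 19), (17, 2), (17, 21), (22, 11), (22, 12)}; affine count = 17; |E(F_23)| = 18.

Discriminant check: Δ ∝ 4a³ + 27b² = 4·8³ + 27·15² = 4·512 + 27·225 ≡ 4 (mod 23). Nonzero ⇒ E is nonsingular.
For each x ∈ F_23, compute rhs = x³ + 8·x + 15 mod 23, then count y ∈ F_23 with y² ≡ rhs.
  x = 0: rhs = 15, matching y values: none (0 points).
  x = 1: rhs = 1, matching y values: 1, 22 (2 points).
  x = 2: rhs = 16, matching y values: 4, 19 (2 points).
  x = 3: rhs = 20, matching y values: none (0 points).
  x = 4: rhs = 19, matching y values: none (0 points).
  x = 5: rhs = 19, matching y values: none (0 points).
  x = 6: rhs = 3, matching y values: 7, 16 (2 points).
  x = 7: rhs = 0, matching y values: 0 (1 points).
  x = 8: rhs = 16, matching y values: 4, 19 (2 points).
  x = 9: rhs = 11, matching y values: none (0 points).
  x = 10: rhs = 14, matching y values: none (0 points).
  x = 11: rhs = 8, matching y values: 10, 13 (2 points).
  x = 12: rhs = 22, matching y values: none (0 points).
  x = 13: rhs = 16, matching y values: 4, 19 (2 points).
  x = 14: rhs = 19, matching y values: none (0 points).
  x = 15: rhs = 14, matching y values: none (0 points).
  x = 16: rhs = 7, matching y values: none (0 points).
  x = 17: rhs = 4, matching y values: 2, 21 (2 points).
  x = 18: rhs = 11, matching y values: none (0 points).
  x = 19: rhs = 11, matching y values: none (0 points).
  x = 20: rhs = 10, matching y values: none (0 points).
  x = 21: rhs = 14, matching y values: none (0 points).
  x = 22: rhs = 6, matching y values: 11, 12 (2 points).
Total affine count: 17.
Full point count |E(F_23)| = 17 + 1 = 18.
Hasse bound: |18 − (23+1)| = |-6| = 6 ≤ 2√23 ≈ 9.5917 ✓.


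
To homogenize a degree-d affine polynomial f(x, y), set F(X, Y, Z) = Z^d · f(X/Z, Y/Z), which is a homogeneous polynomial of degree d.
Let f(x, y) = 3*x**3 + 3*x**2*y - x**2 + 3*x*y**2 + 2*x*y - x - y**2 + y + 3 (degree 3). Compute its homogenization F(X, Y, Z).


F(X, Y, Z) = 3*X**3 + 3*X**2*Y - X**2*Z + 3*X*Y**2 + 2*X*Y*Z - X*Z**2 - Y**2*Z + Y*Z**2 + 3*Z**3

deg(f) = 3.
Substitute x = X/Z, y = Y/Z into f, then multiply by Z^3.
  monomial 3·x^3·y^0 ↦ 3·X^3·Y^0·Z^0.
  monomial 3·x^2·y^1 ↦ 3·X^2·Y^1·Z^0.
  monomial -1·x^2·y^0 ↦ -1·X^2·Y^0·Z^1.
  monomial 3·x^1·y^2 ↦ 3·X^1·Y^2·Z^0.
  monomial 2·x^1·y^1 ↦ 2·X^1·Y^1·Z^1.
  monomial -1·x^1·y^0 ↦ -1·X^1·Y^0·Z^2.
  monomial -1·x^0·y^2 ↦ -1·X^0·Y^2·Z^1.
  monomial 1·x^0·y^1 ↦ 1·X^0·Y^1·Z^2.
  monomial 3·x^0·y^0 ↦ 3·X^0·Y^0·Z^3.
Collecting: F(X, Y, Z) = 3*X**3 + 3*X**2*Y - X**2*Z + 3*X*Y**2 + 2*X*Y*Z - X*Z**2 - Y**2*Z + Y*Z**2 + 3*Z**3.


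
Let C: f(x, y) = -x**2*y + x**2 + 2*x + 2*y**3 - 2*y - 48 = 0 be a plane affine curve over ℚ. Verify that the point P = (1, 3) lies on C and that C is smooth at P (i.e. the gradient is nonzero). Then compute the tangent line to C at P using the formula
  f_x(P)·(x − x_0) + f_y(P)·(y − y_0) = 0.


Tangent line at P: -2*x + 51*y - 151 = 0.

Step 1: f(1, 3) = 0, so P lies on C.
Step 2: partial derivatives
  f_x(x, y) = -2*x*y + 2*x + 2, f_y(x, y) = -x**2 + 6*y**2 - 2.
  f_x(P) = -2, f_y(P) = 51 (gradient nonzero, so P is smooth).
Step 3: tangent line at P: -2·(x − 1) + 51·(y − 3) = 0.
Expanding: -2*x + 51*y - 151 = 0.


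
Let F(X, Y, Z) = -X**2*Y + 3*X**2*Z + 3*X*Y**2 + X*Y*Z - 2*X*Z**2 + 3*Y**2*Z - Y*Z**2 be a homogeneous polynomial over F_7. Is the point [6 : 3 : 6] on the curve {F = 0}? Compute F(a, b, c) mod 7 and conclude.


F(6,3,6) ≡ 5 (mod 7); P is NOT on the curve.

Evaluate F(6, 3, 6) term-by-term (mod 7).
  -X**2*Y ↦ -1·36·3·1 = -108
  3*X**2*Z ↦ 3·36·1·6 = 648
  3*X*Y**2 ↦ 3·6·9·1 = 162
  X*Y*Z ↦ 1·6·3·6 = 108
  -2*X*Z**2 ↦ -2·6·1·36 = -432
  3*Y**2*Z ↦ 3·1·9·6 = 162
  -Y*Z**2 ↦ -1·1·3·36 = -108
Sum: F(6, 3, 6) = (-108) + (648) + (162) + (108) + (-432) + (162) + (-108) = 432.
Reducing mod 7: 432 ≡ 5 (mod 7).
Since F(a, b, c) ≡ 5 ≠ 0 (mod 7), P does NOT lie on the curve.


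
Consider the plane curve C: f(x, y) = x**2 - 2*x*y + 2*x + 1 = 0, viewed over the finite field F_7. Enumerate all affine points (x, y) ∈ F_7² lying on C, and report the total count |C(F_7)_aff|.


Affine F_7-points: {(1, 2), (2, 4), (3, 5), (4, 4), (5, 5), (6, 0)}; count = 6.

For each of the 49 pairs (x, y) ∈ F_7², evaluate f(x, y) mod 7. Record the zeros.
  x = 0: [0↦1, 1↦1, 2↦1, 3↦1, 4↦1, 5↦1, 6↦1]  zeros at y ∈ ∅
  x = 1: [0↦4, 1↦2, 2↦0, 3↦5, 4↦3, 5↦1, 6↦6]  zeros at y ∈ {2}
  x = 2: [0↦2, 1↦5, 2↦1, 3↦4, 4↦0, 5↦3, 6↦6]  zeros at y ∈ {4}
  x = 3: [0↦2, 1↦3, 2↦4, 3↦5, 4↦6, 5↦0, 6↦1]  zeros at y ∈ {5}
  x = 4: [0↦4, 1↦3, 2↦2, 3↦1, 4↦0, 5↦6, 6↦5]  zeros at y ∈ {4}
  x = 5: [0↦1, 1↦5, 2↦2, 3↦6, 4↦3, 5↦0, 6↦4]  zeros at y ∈ {5}
  x = 6: [0↦0, 1↦2, 2↦4, 3↦6, 4↦1, 5↦3, 6↦5]  zeros at y ∈ {0}
Collecting zeros: affine points = {(1, 2), (2, 4), (3, 5), (4, 4), (5, 5), (6, 0)}.
Total count |C(F_7)_aff| = 6.


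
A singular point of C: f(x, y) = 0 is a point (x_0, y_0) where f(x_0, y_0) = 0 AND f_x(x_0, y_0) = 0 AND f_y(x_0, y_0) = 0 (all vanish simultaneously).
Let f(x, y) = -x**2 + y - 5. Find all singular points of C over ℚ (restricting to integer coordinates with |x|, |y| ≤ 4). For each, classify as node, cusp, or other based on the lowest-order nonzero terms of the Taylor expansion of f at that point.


No singular points in the scanned grid; C is smooth there.

Compute partial derivatives:
  f_x = -2*x.
  f_y = 1.
f_y = 1 is a nonzero constant, so f_y never vanishes: no point (x, y) can satisfy f = f_x = f_y = 0. In particular no (x, y) ∈ {−4, ..., 4}² is singular; the curve is smooth.
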